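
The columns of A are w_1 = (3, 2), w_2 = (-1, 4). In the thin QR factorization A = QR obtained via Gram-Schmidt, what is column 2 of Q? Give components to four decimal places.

w_1 = (3, 2); ‖w_1‖ = 3.6056, so e_1 = (0.8321, 0.5547).
e_1·w_2 = 0.8321·(-1) + 0.5547·4 = 1.3868.
u_2 = w_2 − 1.3868·e_1 = (-2.1538, 3.2308).
‖u_2‖ = 3.8829, so e_2 = (-0.5547, 0.8321).

e_2 = (-0.5547, 0.8321)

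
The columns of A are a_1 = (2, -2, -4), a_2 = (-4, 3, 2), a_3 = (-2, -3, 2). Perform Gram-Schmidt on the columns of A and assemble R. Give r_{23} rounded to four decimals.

r_{23} = -0.8412

a_1 = (2, -2, -4); ‖a_1‖ = 4.8990, so q_1 = (0.4082, -0.4082, -0.8165).
q_1·a_2 = 0.4082·(-4) + (-0.4082)·3 + (-0.8165)·2 = -4.4907.
u_2 = a_2 + 4.4907·q_1 = (-2.1667, 1.1667, -1.6667).
‖u_2‖ = 2.9721, so q_2 = (-0.7290, 0.3925, -0.5608).
r_{23} = q_2·a_3 = -0.8412.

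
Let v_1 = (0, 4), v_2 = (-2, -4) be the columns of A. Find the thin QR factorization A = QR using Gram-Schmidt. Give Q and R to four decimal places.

Q = [[0.0000, -1.0000], [1.0000, 0.0000]], R = [[4.0000, -4.0000], [0.0000, 2.0000]]

v_1 = (0, 4); ‖v_1‖ = 4.0000, so e_1 = (0.0000, 1.0000).
e_1·v_2 = 0.0000·(-2) + 1.0000·(-4) = -4.0000.
u_2 = v_2 + 4.0000·e_1 = (-2.0000, 0.0000).
‖u_2‖ = 2.0000, so e_2 = (-1.0000, 0.0000).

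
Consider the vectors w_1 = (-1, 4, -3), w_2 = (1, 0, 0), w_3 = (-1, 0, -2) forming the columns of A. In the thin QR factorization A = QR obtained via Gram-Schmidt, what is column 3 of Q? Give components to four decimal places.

q_3 = (0.0000, -0.6000, -0.8000)

q_1 = w_1/‖w_1‖ = (-1, 4, -3)/5.0990 = (-0.1961, 0.7845, -0.5883).
r_{12} = q_1·w_2 = -0.1961.
u_2 = w_2 + 0.1961·q_1 = (0.9615, 0.1538, -0.1154).
‖u_2‖ = 0.9806, so q_2 = (0.9806, 0.1569, -0.1177).
r_{13} = q_1·w_3 = 1.3728; r_{23} = q_2·w_3 = -0.7452.
u_3 = w_3 − 1.3728·q_1 + 0.7452·q_2 = (0.0000, -0.9600, -1.2800).
‖u_3‖ = 1.6000, so q_3 = (0.0000, -0.6000, -0.8000).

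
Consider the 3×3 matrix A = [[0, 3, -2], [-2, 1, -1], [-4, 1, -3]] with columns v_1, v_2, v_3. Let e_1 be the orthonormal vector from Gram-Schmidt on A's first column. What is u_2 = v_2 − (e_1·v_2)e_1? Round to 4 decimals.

u_2 = (3.0000, 0.4000, -0.2000)

v_1 = (0, -2, -4); ‖v_1‖ = 4.4721, so e_1 = (0.0000, -0.4472, -0.8944).
e_1·v_2 = 0.0000·3 + (-0.4472)·1 + (-0.8944)·1 = -1.3416.
u_2 = v_2 + 1.3416·e_1 = (3.0000, 0.4000, -0.2000).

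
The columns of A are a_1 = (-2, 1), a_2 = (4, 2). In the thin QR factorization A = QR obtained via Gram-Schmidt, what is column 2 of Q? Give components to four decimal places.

a_1 = (-2, 1); ‖a_1‖ = 2.2361, so q_1 = (-0.8944, 0.4472).
q_1·a_2 = (-0.8944)·4 + 0.4472·2 = -2.6833.
u_2 = a_2 + 2.6833·q_1 = (1.6000, 3.2000).
‖u_2‖ = 3.5777, so q_2 = (0.4472, 0.8944).

q_2 = (0.4472, 0.8944)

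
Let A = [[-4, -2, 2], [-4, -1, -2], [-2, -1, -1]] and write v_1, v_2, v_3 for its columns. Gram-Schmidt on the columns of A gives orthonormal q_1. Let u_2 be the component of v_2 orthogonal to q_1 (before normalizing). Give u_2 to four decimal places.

u_2 = (-0.4444, 0.5556, -0.2222)

q_1 = v_1/‖v_1‖ = (-4, -4, -2)/6.0000 = (-0.6667, -0.6667, -0.3333).
r_{12} = q_1·v_2 = 2.3333.
u_2 = v_2 − 2.3333·q_1 = (-0.4444, 0.5556, -0.2222).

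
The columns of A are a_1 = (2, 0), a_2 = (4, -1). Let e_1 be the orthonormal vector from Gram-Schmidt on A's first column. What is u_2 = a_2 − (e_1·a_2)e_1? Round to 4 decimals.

u_2 = (0.0000, -1.0000)

e_1 = a_1/‖a_1‖ = (2, 0)/2.0000 = (1.0000, 0.0000).
r_{12} = e_1·a_2 = 4.0000.
u_2 = a_2 − 4.0000·e_1 = (0.0000, -1.0000).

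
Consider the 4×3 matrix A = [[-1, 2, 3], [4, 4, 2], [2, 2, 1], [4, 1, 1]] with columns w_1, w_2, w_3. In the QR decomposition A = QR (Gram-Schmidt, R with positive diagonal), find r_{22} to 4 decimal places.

w_1 = (-1, 4, 2, 4); ‖w_1‖ = 6.0828, so q_1 = (-0.1644, 0.6576, 0.3288, 0.6576).
q_1·w_2 = (-0.1644)·2 + 0.6576·4 + 0.3288·2 + 0.6576·1 = 3.6168.
u_2 = w_2 − 3.6168·q_1 = (2.5946, 1.6216, 0.8108, -1.3784).
r_{22} = ‖u_2‖ = 3.4524.

r_{22} = 3.4524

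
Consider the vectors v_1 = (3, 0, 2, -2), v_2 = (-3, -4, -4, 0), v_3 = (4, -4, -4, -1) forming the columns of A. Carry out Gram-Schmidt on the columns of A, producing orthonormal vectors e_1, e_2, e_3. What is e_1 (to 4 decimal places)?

e_1 = (0.7276, 0.0000, 0.4851, -0.4851)

v_1 = (3, 0, 2, -2); ‖v_1‖ = 4.1231, so e_1 = (0.7276, 0.0000, 0.4851, -0.4851).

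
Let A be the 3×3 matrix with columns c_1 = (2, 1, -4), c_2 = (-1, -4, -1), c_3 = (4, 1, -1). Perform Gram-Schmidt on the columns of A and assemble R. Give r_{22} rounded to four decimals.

c_1 = (2, 1, -4); ‖c_1‖ = 4.5826, so e_1 = (0.4364, 0.2182, -0.8729).
e_1·c_2 = 0.4364·(-1) + 0.2182·(-4) + (-0.8729)·(-1) = -0.4364.
u_2 = c_2 + 0.4364·e_1 = (-0.8095, -3.9048, -1.3810).
r_{22} = ‖u_2‖ = 4.2201.

r_{22} = 4.2201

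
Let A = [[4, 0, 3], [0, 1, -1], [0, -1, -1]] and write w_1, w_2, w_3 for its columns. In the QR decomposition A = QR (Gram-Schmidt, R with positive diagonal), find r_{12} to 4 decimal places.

w_1 = (4, 0, 0); ‖w_1‖ = 4.0000, so e_1 = (1.0000, 0.0000, 0.0000).
r_{12} = e_1·w_2 = 0.0000.

r_{12} = 0.0000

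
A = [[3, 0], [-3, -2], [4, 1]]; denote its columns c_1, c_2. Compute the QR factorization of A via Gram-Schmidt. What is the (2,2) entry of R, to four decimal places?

r_{22} = 1.4349

c_1 = (3, -3, 4); ‖c_1‖ = 5.8310, so q_1 = (0.5145, -0.5145, 0.6860).
q_1·c_2 = 0.5145·0 + (-0.5145)·(-2) + 0.6860·1 = 1.7150.
u_2 = c_2 − 1.7150·q_1 = (-0.8824, -1.1176, -0.1765).
r_{22} = ‖u_2‖ = 1.4349.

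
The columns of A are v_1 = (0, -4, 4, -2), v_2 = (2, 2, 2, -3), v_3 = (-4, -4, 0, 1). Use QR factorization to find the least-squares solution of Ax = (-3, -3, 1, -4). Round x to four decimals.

q_1 = v_1/‖v_1‖ = (0, -4, 4, -2)/6.0000 = (0.0000, -0.6667, 0.6667, -0.3333).
r_{12} = q_1·v_2 = 1.0000.
u_2 = v_2 − 1.0000·q_1 = (2.0000, 2.6667, 1.3333, -2.6667).
‖u_2‖ = 4.4721, so q_2 = (0.4472, 0.5963, 0.2981, -0.5963).
r_{13} = q_1·v_3 = 2.3333; r_{23} = q_2·v_3 = -4.7703.
u_3 = v_3 − 2.3333·q_1 + 4.7703·q_2 = (-1.8667, 0.4000, -0.1333, -1.0667).
‖u_3‖ = 2.1909, so q_3 = (-0.8520, 0.1826, -0.0609, -0.4869).
Qᵀb = (4.0000, -0.4472, 3.8949).
Back-substitute: x_3 = 3.8949/2.1909 = 1.7778.
x_2 = (-0.4472 + 4.7703·1.7778)/4.4721 = 1.7963.
x_1 = (4.0000 − 1.0000·1.7963 − 2.3333·1.7778)/6.0000 = -0.3241.

x = (-0.3241, 1.7963, 1.7778)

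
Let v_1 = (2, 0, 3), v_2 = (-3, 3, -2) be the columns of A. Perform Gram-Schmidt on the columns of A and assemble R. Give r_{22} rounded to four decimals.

r_{22} = 3.3050

v_1 = (2, 0, 3); ‖v_1‖ = 3.6056, so q_1 = (0.5547, 0.0000, 0.8321).
q_1·v_2 = 0.5547·(-3) + 0.0000·3 + 0.8321·(-2) = -3.3282.
u_2 = v_2 + 3.3282·q_1 = (-1.1538, 3.0000, 0.7692).
r_{22} = ‖u_2‖ = 3.3050.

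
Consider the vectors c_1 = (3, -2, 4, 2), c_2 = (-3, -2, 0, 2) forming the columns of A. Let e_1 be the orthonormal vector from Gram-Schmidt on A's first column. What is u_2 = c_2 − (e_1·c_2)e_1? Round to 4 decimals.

e_1 = c_1/‖c_1‖ = (3, -2, 4, 2)/5.7446 = (0.5222, -0.3482, 0.6963, 0.3482).
r_{12} = e_1·c_2 = -0.1741.
u_2 = c_2 + 0.1741·e_1 = (-2.9091, -2.0606, 0.1212, 2.0606).

u_2 = (-2.9091, -2.0606, 0.1212, 2.0606)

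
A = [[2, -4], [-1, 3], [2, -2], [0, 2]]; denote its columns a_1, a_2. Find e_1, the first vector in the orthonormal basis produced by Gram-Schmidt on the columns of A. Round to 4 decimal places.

e_1 = (0.6667, -0.3333, 0.6667, 0.0000)

e_1 = a_1/‖a_1‖ = (2, -1, 2, 0)/3.0000 = (0.6667, -0.3333, 0.6667, 0.0000).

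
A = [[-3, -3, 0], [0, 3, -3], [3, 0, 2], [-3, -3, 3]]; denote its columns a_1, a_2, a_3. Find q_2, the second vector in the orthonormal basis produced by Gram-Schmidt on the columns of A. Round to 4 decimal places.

a_1 = (-3, 0, 3, -3); ‖a_1‖ = 5.1962, so q_1 = (-0.5774, 0.0000, 0.5774, -0.5774).
q_1·a_2 = (-0.5774)·(-3) + 0.0000·3 + 0.5774·0 + (-0.5774)·(-3) = 3.4641.
u_2 = a_2 − 3.4641·q_1 = (-1.0000, 3.0000, -2.0000, -1.0000).
‖u_2‖ = 3.8730, so q_2 = (-0.2582, 0.7746, -0.5164, -0.2582).

q_2 = (-0.2582, 0.7746, -0.5164, -0.2582)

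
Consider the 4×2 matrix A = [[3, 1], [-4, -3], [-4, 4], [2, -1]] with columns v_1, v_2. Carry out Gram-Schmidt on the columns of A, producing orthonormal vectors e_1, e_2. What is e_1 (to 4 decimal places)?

v_1 = (3, -4, -4, 2); ‖v_1‖ = 6.7082, so e_1 = (0.4472, -0.5963, -0.5963, 0.2981).

e_1 = (0.4472, -0.5963, -0.5963, 0.2981)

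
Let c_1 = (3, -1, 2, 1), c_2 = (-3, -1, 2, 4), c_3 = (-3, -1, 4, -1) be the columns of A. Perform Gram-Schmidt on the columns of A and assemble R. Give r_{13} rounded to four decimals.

q_1 = c_1/‖c_1‖ = (3, -1, 2, 1)/3.8730 = (0.7746, -0.2582, 0.5164, 0.2582).
r_{13} = q_1·c_3 = -0.2582.

r_{13} = -0.2582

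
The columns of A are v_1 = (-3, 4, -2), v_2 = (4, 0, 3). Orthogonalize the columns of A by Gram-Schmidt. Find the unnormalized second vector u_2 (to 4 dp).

v_1 = (-3, 4, -2); ‖v_1‖ = 5.3852, so e_1 = (-0.5571, 0.7428, -0.3714).
e_1·v_2 = (-0.5571)·4 + 0.7428·0 + (-0.3714)·3 = -3.3425.
u_2 = v_2 + 3.3425·e_1 = (2.1379, 2.4828, 1.7586).

u_2 = (2.1379, 2.4828, 1.7586)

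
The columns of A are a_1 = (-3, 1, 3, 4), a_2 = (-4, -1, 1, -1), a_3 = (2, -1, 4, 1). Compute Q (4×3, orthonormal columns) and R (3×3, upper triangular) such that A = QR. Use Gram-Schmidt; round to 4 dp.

Q = [[-0.5071, -0.7822, 0.3618], [0.1690, -0.3200, -0.4317], [0.5071, 0.0356, 0.7969], [0.6761, -0.5333, -0.2184]], R = [[5.9161, 1.6903, 1.5213], [0.0000, 4.0178, -1.6356], [0.0000, 0.0000, 4.1244]]

a_1 = (-3, 1, 3, 4); ‖a_1‖ = 5.9161, so q_1 = (-0.5071, 0.1690, 0.5071, 0.6761).
q_1·a_2 = (-0.5071)·(-4) + 0.1690·(-1) + 0.5071·1 + 0.6761·(-1) = 1.6903.
u_2 = a_2 − 1.6903·q_1 = (-3.1429, -1.2857, 0.1429, -2.1429).
‖u_2‖ = 4.0178, so q_2 = (-0.7822, -0.3200, 0.0356, -0.5333).
q_1·a_3 = (-0.5071)·2 + 0.1690·(-1) + 0.5071·4 + 0.6761·1 = 1.5213; q_2·a_3 = (-0.7822)·2 + (-0.3200)·(-1) + 0.0356·4 + (-0.5333)·1 = -1.6356.
u_3 = a_3 − 1.5213·q_1 + 1.6356·q_2 = (1.4920, -1.7805, 3.2867, -0.9009).
‖u_3‖ = 4.1244, so q_3 = (0.3618, -0.4317, 0.7969, -0.2184).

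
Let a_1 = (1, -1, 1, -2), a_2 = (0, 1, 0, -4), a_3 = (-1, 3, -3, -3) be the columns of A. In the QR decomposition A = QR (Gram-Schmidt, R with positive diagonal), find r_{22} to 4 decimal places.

a_1 = (1, -1, 1, -2); ‖a_1‖ = 2.6458, so q_1 = (0.3780, -0.3780, 0.3780, -0.7559).
q_1·a_2 = 0.3780·0 + (-0.3780)·1 + 0.3780·0 + (-0.7559)·(-4) = 2.6458.
u_2 = a_2 − 2.6458·q_1 = (-1.0000, 2.0000, -1.0000, -2.0000).
r_{22} = ‖u_2‖ = 3.1623.

r_{22} = 3.1623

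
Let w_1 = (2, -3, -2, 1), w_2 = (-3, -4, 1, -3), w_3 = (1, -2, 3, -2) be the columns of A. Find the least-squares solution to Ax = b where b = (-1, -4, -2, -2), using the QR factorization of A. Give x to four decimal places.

x = (0.6241, 0.7667, -0.3186)

w_1 = (2, -3, -2, 1); ‖w_1‖ = 4.2426, so e_1 = (0.4714, -0.7071, -0.4714, 0.2357).
e_1·w_2 = 0.4714·(-3) + (-0.7071)·(-4) + (-0.4714)·1 + 0.2357·(-3) = 0.2357.
u_2 = w_2 − 0.2357·e_1 = (-3.1111, -3.8333, 1.1111, -3.0556).
‖u_2‖ = 5.9114, so e_2 = (-0.5263, -0.6485, 0.1880, -0.5169).
e_1·w_3 = 0.4714·1 + (-0.7071)·(-2) + (-0.4714)·3 + 0.2357·(-2) = 0.0000; e_2·w_3 = (-0.5263)·1 + (-0.6485)·(-2) + 0.1880·3 + (-0.5169)·(-2) = 2.3683.
u_3 = w_3 + 0.0000·e_1 − 2.3683·e_2 = (2.2464, -0.4642, 2.5548, -0.7758).
‖u_3‖ = 3.5201, so e_3 = (0.6382, -0.1319, 0.7258, -0.2204).
Qᵀb = (2.8284, 3.7780, -1.1214).
Back-substitute: x_3 = -1.1214/3.5201 = -0.3186.
x_2 = (3.7780 − 2.3683·(-0.3186))/5.9114 = 0.7667.
x_1 = (2.8284 − 0.2357·0.7667 + 0.0000·(-0.3186))/4.2426 = 0.6241.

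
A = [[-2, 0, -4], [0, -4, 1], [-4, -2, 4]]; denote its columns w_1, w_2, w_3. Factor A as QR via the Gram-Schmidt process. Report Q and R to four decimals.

w_1 = (-2, 0, -4); ‖w_1‖ = 4.4721, so q_1 = (-0.4472, 0.0000, -0.8944).
q_1·w_2 = (-0.4472)·0 + 0.0000·(-4) + (-0.8944)·(-2) = 1.7889.
u_2 = w_2 − 1.7889·q_1 = (0.8000, -4.0000, -0.4000).
‖u_2‖ = 4.0988, so q_2 = (0.1952, -0.9759, -0.0976).
q_1·w_3 = (-0.4472)·(-4) + 0.0000·1 + (-0.8944)·4 = -1.7889; q_2·w_3 = 0.1952·(-4) + (-0.9759)·1 + (-0.0976)·4 = -2.1470.
u_3 = w_3 + 1.7889·q_1 + 2.1470·q_2 = (-4.3810, -1.0952, 2.1905).
‖u_3‖ = 5.0190, so q_3 = (-0.8729, -0.2182, 0.4364).

Q = [[-0.4472, 0.1952, -0.8729], [0.0000, -0.9759, -0.2182], [-0.8944, -0.0976, 0.4364]], R = [[4.4721, 1.7889, -1.7889], [0.0000, 4.0988, -2.1470], [0.0000, 0.0000, 5.0190]]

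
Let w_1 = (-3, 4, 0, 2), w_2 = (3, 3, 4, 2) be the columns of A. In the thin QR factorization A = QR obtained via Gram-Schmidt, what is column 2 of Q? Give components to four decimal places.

w_1 = (-3, 4, 0, 2); ‖w_1‖ = 5.3852, so e_1 = (-0.5571, 0.7428, 0.0000, 0.3714).
e_1·w_2 = (-0.5571)·3 + 0.7428·3 + 0.0000·4 + 0.3714·2 = 1.2999.
u_2 = w_2 − 1.2999·e_1 = (3.7241, 2.0345, 4.0000, 1.5172).
‖u_2‖ = 6.0258, so e_2 = (0.6180, 0.3376, 0.6638, 0.2518).

e_2 = (0.6180, 0.3376, 0.6638, 0.2518)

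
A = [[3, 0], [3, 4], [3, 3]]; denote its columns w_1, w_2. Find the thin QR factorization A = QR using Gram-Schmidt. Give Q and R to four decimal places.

Q = [[0.5774, -0.7926], [0.5774, 0.5661], [0.5774, 0.2265]], R = [[5.1962, 4.0415], [0.0000, 2.9439]]

w_1 = (3, 3, 3); ‖w_1‖ = 5.1962, so e_1 = (0.5774, 0.5774, 0.5774).
e_1·w_2 = 0.5774·0 + 0.5774·4 + 0.5774·3 = 4.0415.
u_2 = w_2 − 4.0415·e_1 = (-2.3333, 1.6667, 0.6667).
‖u_2‖ = 2.9439, so e_2 = (-0.7926, 0.5661, 0.2265).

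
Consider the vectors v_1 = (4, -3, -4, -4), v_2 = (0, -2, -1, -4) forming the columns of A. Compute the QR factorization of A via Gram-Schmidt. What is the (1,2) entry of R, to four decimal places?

r_{12} = 3.4438

v_1 = (4, -3, -4, -4); ‖v_1‖ = 7.5498, so e_1 = (0.5298, -0.3974, -0.5298, -0.5298).
r_{12} = e_1·v_2 = 3.4438.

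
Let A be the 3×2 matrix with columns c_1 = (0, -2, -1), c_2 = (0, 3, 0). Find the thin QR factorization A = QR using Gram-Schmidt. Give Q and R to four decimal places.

c_1 = (0, -2, -1); ‖c_1‖ = 2.2361, so q_1 = (0.0000, -0.8944, -0.4472).
q_1·c_2 = 0.0000·0 + (-0.8944)·3 + (-0.4472)·0 = -2.6833.
u_2 = c_2 + 2.6833·q_1 = (0.0000, 0.6000, -1.2000).
‖u_2‖ = 1.3416, so q_2 = (0.0000, 0.4472, -0.8944).

Q = [[0.0000, 0.0000], [-0.8944, 0.4472], [-0.4472, -0.8944]], R = [[2.2361, -2.6833], [0.0000, 1.3416]]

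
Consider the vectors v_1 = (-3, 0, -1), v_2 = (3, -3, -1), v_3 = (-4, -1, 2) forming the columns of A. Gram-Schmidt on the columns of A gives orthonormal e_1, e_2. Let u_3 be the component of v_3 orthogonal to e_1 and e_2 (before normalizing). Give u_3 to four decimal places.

v_1 = (-3, 0, -1); ‖v_1‖ = 3.1623, so e_1 = (-0.9487, 0.0000, -0.3162).
e_1·v_2 = (-0.9487)·3 + 0.0000·(-3) + (-0.3162)·(-1) = -2.5298.
u_2 = v_2 + 2.5298·e_1 = (0.6000, -3.0000, -1.8000).
‖u_2‖ = 3.5496, so e_2 = (0.1690, -0.8452, -0.5071).
e_1·v_3 = (-0.9487)·(-4) + 0.0000·(-1) + (-0.3162)·2 = 3.1623; e_2·v_3 = 0.1690·(-4) + (-0.8452)·(-1) + (-0.5071)·2 = -0.8452.
u_3 = v_3 − 3.1623·e_1 + 0.8452·e_2 = (-0.8571, -1.7143, 2.5714).

u_3 = (-0.8571, -1.7143, 2.5714)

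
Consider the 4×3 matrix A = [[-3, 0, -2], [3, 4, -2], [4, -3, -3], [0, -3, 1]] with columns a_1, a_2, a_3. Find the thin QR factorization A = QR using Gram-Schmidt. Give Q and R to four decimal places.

Q = [[-0.5145, 0.0000, -0.8280], [0.5145, 0.6860, -0.1911], [0.6860, -0.5145, -0.4777], [0.0000, -0.5145, 0.2229]], R = [[5.8310, 0.0000, -2.0580], [0.0000, 5.8310, -0.3430], [0.0000, 0.0000, 3.6942]]

a_1 = (-3, 3, 4, 0); ‖a_1‖ = 5.8310, so e_1 = (-0.5145, 0.5145, 0.6860, 0.0000).
e_1·a_2 = (-0.5145)·0 + 0.5145·4 + 0.6860·(-3) + 0.0000·(-3) = 0.0000.
u_2 = a_2 + 0.0000·e_1 = (0.0000, 4.0000, -3.0000, -3.0000).
‖u_2‖ = 5.8310, so e_2 = (0.0000, 0.6860, -0.5145, -0.5145).
e_1·a_3 = (-0.5145)·(-2) + 0.5145·(-2) + 0.6860·(-3) + 0.0000·1 = -2.0580; e_2·a_3 = 0.0000·(-2) + 0.6860·(-2) + (-0.5145)·(-3) + (-0.5145)·1 = -0.3430.
u_3 = a_3 + 2.0580·e_1 + 0.3430·e_2 = (-3.0588, -0.7059, -1.7647, 0.8235).
‖u_3‖ = 3.6942, so e_3 = (-0.8280, -0.1911, -0.4777, 0.2229).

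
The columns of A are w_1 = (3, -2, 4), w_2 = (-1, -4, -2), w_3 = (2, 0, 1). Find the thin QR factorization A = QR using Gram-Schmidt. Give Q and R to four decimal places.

e_1 = w_1/‖w_1‖ = (3, -2, 4)/5.3852 = (0.5571, -0.3714, 0.7428).
r_{12} = e_1·w_2 = -0.5571.
u_2 = w_2 + 0.5571·e_1 = (-0.6897, -4.2069, -1.5862).
‖u_2‖ = 4.5486, so e_2 = (-0.1516, -0.9249, -0.3487).
r_{13} = e_1·w_3 = 1.8570; r_{23} = e_2·w_3 = -0.6520.
u_3 = w_3 − 1.8570·e_1 + 0.6520·e_2 = (0.8667, 0.0867, -0.6067).
‖u_3‖ = 1.0614, so e_3 = (0.8165, 0.0816, -0.5715).

Q = [[0.5571, -0.1516, 0.8165], [-0.3714, -0.9249, 0.0816], [0.7428, -0.3487, -0.5715]], R = [[5.3852, -0.5571, 1.8570], [0.0000, 4.5486, -0.6520], [0.0000, 0.0000, 1.0614]]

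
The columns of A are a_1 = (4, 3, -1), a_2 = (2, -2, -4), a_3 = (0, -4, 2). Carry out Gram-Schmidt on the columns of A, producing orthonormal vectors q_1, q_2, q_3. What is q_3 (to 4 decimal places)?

a_1 = (4, 3, -1); ‖a_1‖ = 5.0990, so q_1 = (0.7845, 0.5883, -0.1961).
q_1·a_2 = 0.7845·2 + 0.5883·(-2) + (-0.1961)·(-4) = 1.1767.
u_2 = a_2 − 1.1767·q_1 = (1.0769, -2.6923, -3.7692).
‖u_2‖ = 4.7556, so q_2 = (0.2265, -0.5661, -0.7926).
q_1·a_3 = 0.7845·0 + 0.5883·(-4) + (-0.1961)·2 = -2.7456; q_2·a_3 = 0.2265·0 + (-0.5661)·(-4) + (-0.7926)·2 = 0.6794.
u_3 = a_3 + 2.7456·q_1 − 0.6794·q_2 = (2.0000, -2.0000, 2.0000).
‖u_3‖ = 3.4641, so q_3 = (0.5774, -0.5774, 0.5774).

q_3 = (0.5774, -0.5774, 0.5774)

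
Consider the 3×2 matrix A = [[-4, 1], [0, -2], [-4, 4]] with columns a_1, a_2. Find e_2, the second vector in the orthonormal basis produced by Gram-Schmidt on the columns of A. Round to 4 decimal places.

e_2 = (-0.5145, -0.6860, 0.5145)

e_1 = a_1/‖a_1‖ = (-4, 0, -4)/5.6569 = (-0.7071, 0.0000, -0.7071).
r_{12} = e_1·a_2 = -3.5355.
u_2 = a_2 + 3.5355·e_1 = (-1.5000, -2.0000, 1.5000).
‖u_2‖ = 2.9155, so e_2 = (-0.5145, -0.6860, 0.5145).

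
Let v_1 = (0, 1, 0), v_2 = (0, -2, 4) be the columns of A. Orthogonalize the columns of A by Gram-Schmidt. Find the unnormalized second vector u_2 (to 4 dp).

u_2 = (0.0000, 0.0000, 4.0000)

e_1 = v_1/‖v_1‖ = (0, 1, 0)/1.0000 = (0.0000, 1.0000, 0.0000).
r_{12} = e_1·v_2 = -2.0000.
u_2 = v_2 + 2.0000·e_1 = (0.0000, 0.0000, 4.0000).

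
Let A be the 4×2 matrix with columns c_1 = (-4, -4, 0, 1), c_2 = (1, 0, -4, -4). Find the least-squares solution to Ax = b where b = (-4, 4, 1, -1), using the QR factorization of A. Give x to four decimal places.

c_1 = (-4, -4, 0, 1); ‖c_1‖ = 5.7446, so q_1 = (-0.6963, -0.6963, 0.0000, 0.1741).
q_1·c_2 = (-0.6963)·1 + (-0.6963)·0 + 0.0000·(-4) + 0.1741·(-4) = -1.3926.
u_2 = c_2 + 1.3926·q_1 = (0.0303, -0.9697, -4.0000, -3.7576).
‖u_2‖ = 5.5732, so q_2 = (0.0054, -0.1740, -0.7177, -0.6742).
Qᵀb = (-0.1741, -0.7612).
Back-substitute: x_2 = -0.7612/5.5732 = -0.1366.
x_1 = (-0.1741 + 1.3926·(-0.1366))/5.7446 = -0.0634.

x = (-0.0634, -0.1366)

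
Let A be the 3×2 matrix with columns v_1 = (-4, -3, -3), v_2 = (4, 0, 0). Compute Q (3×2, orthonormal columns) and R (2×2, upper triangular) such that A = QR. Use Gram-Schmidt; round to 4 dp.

Q = [[-0.6860, 0.7276], [-0.5145, -0.4851], [-0.5145, -0.4851]], R = [[5.8310, -2.7440], [0.0000, 2.9104]]

q_1 = v_1/‖v_1‖ = (-4, -3, -3)/5.8310 = (-0.6860, -0.5145, -0.5145).
r_{12} = q_1·v_2 = -2.7440.
u_2 = v_2 + 2.7440·q_1 = (2.1176, -1.4118, -1.4118).
‖u_2‖ = 2.9104, so q_2 = (0.7276, -0.4851, -0.4851).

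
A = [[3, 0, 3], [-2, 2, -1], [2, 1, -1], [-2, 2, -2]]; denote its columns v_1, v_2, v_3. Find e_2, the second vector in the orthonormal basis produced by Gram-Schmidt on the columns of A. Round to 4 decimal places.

v_1 = (3, -2, 2, -2); ‖v_1‖ = 4.5826, so e_1 = (0.6547, -0.4364, 0.4364, -0.4364).
e_1·v_2 = 0.6547·0 + (-0.4364)·2 + 0.4364·1 + (-0.4364)·2 = -1.3093.
u_2 = v_2 + 1.3093·e_1 = (0.8571, 1.4286, 1.5714, 1.4286).
‖u_2‖ = 2.6992, so e_2 = (0.3176, 0.5293, 0.5822, 0.5293).

e_2 = (0.3176, 0.5293, 0.5822, 0.5293)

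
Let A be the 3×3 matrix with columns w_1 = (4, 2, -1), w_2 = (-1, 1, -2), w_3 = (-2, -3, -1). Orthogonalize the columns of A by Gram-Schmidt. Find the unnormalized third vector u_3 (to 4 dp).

u_3 = (0.6429, -1.9286, -1.2857)

w_1 = (4, 2, -1); ‖w_1‖ = 4.5826, so e_1 = (0.8729, 0.4364, -0.2182).
e_1·w_2 = 0.8729·(-1) + 0.4364·1 + (-0.2182)·(-2) = 0.0000.
u_2 = w_2 + 0.0000·e_1 = (-1.0000, 1.0000, -2.0000).
‖u_2‖ = 2.4495, so e_2 = (-0.4082, 0.4082, -0.8165).
e_1·w_3 = 0.8729·(-2) + 0.4364·(-3) + (-0.2182)·(-1) = -2.8368; e_2·w_3 = (-0.4082)·(-2) + 0.4082·(-3) + (-0.8165)·(-1) = 0.4082.
u_3 = w_3 + 2.8368·e_1 − 0.4082·e_2 = (0.6429, -1.9286, -1.2857).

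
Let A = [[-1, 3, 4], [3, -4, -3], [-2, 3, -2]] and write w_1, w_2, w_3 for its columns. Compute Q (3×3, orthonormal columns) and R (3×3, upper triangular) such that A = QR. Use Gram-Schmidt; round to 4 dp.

q_1 = w_1/‖w_1‖ = (-1, 3, -2)/3.7417 = (-0.2673, 0.8018, -0.5345).
r_{12} = q_1·w_2 = -5.6125.
u_2 = w_2 + 5.6125·q_1 = (1.5000, 0.5000, 0.0000).
‖u_2‖ = 1.5811, so q_2 = (0.9487, 0.3162, 0.0000).
r_{13} = q_1·w_3 = -2.4054; r_{23} = q_2·w_3 = 2.8460.
u_3 = w_3 + 2.4054·q_1 − 2.8460·q_2 = (0.6571, -1.9714, -3.2857).
‖u_3‖ = 3.8877, so q_3 = (0.1690, -0.5071, -0.8452).

Q = [[-0.2673, 0.9487, 0.1690], [0.8018, 0.3162, -0.5071], [-0.5345, 0.0000, -0.8452]], R = [[3.7417, -5.6125, -2.4054], [0.0000, 1.5811, 2.8460], [0.0000, 0.0000, 3.8877]]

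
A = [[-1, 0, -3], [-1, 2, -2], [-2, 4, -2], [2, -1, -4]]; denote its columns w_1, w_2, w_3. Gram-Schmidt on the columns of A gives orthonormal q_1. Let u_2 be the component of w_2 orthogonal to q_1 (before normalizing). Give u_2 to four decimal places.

u_2 = (-1.2000, 0.8000, 1.6000, 1.4000)

q_1 = w_1/‖w_1‖ = (-1, -1, -2, 2)/3.1623 = (-0.3162, -0.3162, -0.6325, 0.6325).
r_{12} = q_1·w_2 = -3.7947.
u_2 = w_2 + 3.7947·q_1 = (-1.2000, 0.8000, 1.6000, 1.4000).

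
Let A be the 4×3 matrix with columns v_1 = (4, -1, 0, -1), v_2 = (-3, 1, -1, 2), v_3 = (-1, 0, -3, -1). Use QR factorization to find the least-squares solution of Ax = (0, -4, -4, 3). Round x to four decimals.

x = (2.1574, 2.4167, 0.5278)

e_1 = v_1/‖v_1‖ = (4, -1, 0, -1)/4.2426 = (0.9428, -0.2357, 0.0000, -0.2357).
r_{12} = e_1·v_2 = -3.5355.
u_2 = v_2 + 3.5355·e_1 = (0.3333, 0.1667, -1.0000, 1.1667).
‖u_2‖ = 1.5811, so e_2 = (0.2108, 0.1054, -0.6325, 0.7379).
r_{13} = e_1·v_3 = -0.7071; r_{23} = e_2·v_3 = 0.9487.
u_3 = v_3 + 0.7071·e_1 − 0.9487·e_2 = (-0.5333, -0.2667, -2.4000, -1.8667).
‖u_3‖ = 3.0984, so e_3 = (-0.1721, -0.0861, -0.7746, -0.6025).
Qᵀb = (0.2357, 4.3218, 1.6353).
Back-substitute: x_3 = 1.6353/3.0984 = 0.5278.
x_2 = (4.3218 − 0.9487·0.5278)/1.5811 = 2.4167.
x_1 = (0.2357 + 3.5355·2.4167 + 0.7071·0.5278)/4.2426 = 2.1574.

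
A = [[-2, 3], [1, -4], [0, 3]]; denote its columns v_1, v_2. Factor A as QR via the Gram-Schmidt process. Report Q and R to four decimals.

v_1 = (-2, 1, 0); ‖v_1‖ = 2.2361, so e_1 = (-0.8944, 0.4472, 0.0000).
e_1·v_2 = (-0.8944)·3 + 0.4472·(-4) + 0.0000·3 = -4.4721.
u_2 = v_2 + 4.4721·e_1 = (-1.0000, -2.0000, 3.0000).
‖u_2‖ = 3.7417, so e_2 = (-0.2673, -0.5345, 0.8018).

Q = [[-0.8944, -0.2673], [0.4472, -0.5345], [0.0000, 0.8018]], R = [[2.2361, -4.4721], [0.0000, 3.7417]]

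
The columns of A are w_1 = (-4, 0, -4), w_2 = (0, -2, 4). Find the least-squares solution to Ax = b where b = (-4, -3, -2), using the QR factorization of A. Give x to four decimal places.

x = (1.1667, 0.8333)

e_1 = w_1/‖w_1‖ = (-4, 0, -4)/5.6569 = (-0.7071, 0.0000, -0.7071).
r_{12} = e_1·w_2 = -2.8284.
u_2 = w_2 + 2.8284·e_1 = (-2.0000, -2.0000, 2.0000).
‖u_2‖ = 3.4641, so e_2 = (-0.5774, -0.5774, 0.5774).
Qᵀb = (4.2426, 2.8868).
Back-substitute: x_2 = 2.8868/3.4641 = 0.8333.
x_1 = (4.2426 + 2.8284·0.8333)/5.6569 = 1.1667.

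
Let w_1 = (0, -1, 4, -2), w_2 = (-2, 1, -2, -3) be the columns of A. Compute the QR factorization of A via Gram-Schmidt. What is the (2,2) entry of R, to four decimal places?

r_{22} = 4.1918

q_1 = w_1/‖w_1‖ = (0, -1, 4, -2)/4.5826 = (0.0000, -0.2182, 0.8729, -0.4364).
r_{12} = q_1·w_2 = -0.6547.
u_2 = w_2 + 0.6547·q_1 = (-2.0000, 0.8571, -1.4286, -3.2857).
r_{22} = ‖u_2‖ = 4.1918.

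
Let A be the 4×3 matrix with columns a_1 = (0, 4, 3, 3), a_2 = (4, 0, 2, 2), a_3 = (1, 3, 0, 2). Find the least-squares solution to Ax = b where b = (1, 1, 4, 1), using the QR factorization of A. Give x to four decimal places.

a_1 = (0, 4, 3, 3); ‖a_1‖ = 5.8310, so q_1 = (0.0000, 0.6860, 0.5145, 0.5145).
q_1·a_2 = 0.0000·4 + 0.6860·0 + 0.5145·2 + 0.5145·2 = 2.0580.
u_2 = a_2 − 2.0580·q_1 = (4.0000, -1.4118, 0.9412, 0.9412).
‖u_2‖ = 4.4458, so q_2 = (0.8997, -0.3176, 0.2117, 0.2117).
q_1·a_3 = 0.0000·1 + 0.6860·3 + 0.5145·0 + 0.5145·2 = 3.0870; q_2·a_3 = 0.8997·1 + (-0.3176)·3 + 0.2117·0 + 0.2117·2 = 0.3705.
u_3 = a_3 − 3.0870·q_1 − 0.3705·q_2 = (0.6667, 1.0000, -1.6667, 0.3333).
‖u_3‖ = 2.0817, so q_3 = (0.3203, 0.4804, -0.8006, 0.1601).
Qᵀb = (3.2585, 1.6407, -2.2418).
Back-substitute: x_3 = -2.2418/2.0817 = -1.0769.
x_2 = (1.6407 − 0.3705·(-1.0769))/4.4458 = 0.4588.
x_1 = (3.2585 − 2.0580·0.4588 − 3.0870·(-1.0769))/5.8310 = 0.9670.

x = (0.9670, 0.4588, -1.0769)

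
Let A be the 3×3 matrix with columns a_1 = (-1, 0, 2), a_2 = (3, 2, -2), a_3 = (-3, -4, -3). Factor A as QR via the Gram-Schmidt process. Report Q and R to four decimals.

Q = [[-0.4472, 0.5963, -0.6667], [0.0000, 0.7454, 0.6667], [0.8944, 0.2981, -0.3333]], R = [[2.2361, -3.1305, -1.3416], [0.0000, 2.6833, -5.6647], [0.0000, 0.0000, 0.3333]]

a_1 = (-1, 0, 2); ‖a_1‖ = 2.2361, so e_1 = (-0.4472, 0.0000, 0.8944).
e_1·a_2 = (-0.4472)·3 + 0.0000·2 + 0.8944·(-2) = -3.1305.
u_2 = a_2 + 3.1305·e_1 = (1.6000, 2.0000, 0.8000).
‖u_2‖ = 2.6833, so e_2 = (0.5963, 0.7454, 0.2981).
e_1·a_3 = (-0.4472)·(-3) + 0.0000·(-4) + 0.8944·(-3) = -1.3416; e_2·a_3 = 0.5963·(-3) + 0.7454·(-4) + 0.2981·(-3) = -5.6647.
u_3 = a_3 + 1.3416·e_1 + 5.6647·e_2 = (-0.2222, 0.2222, -0.1111).
‖u_3‖ = 0.3333, so e_3 = (-0.6667, 0.6667, -0.3333).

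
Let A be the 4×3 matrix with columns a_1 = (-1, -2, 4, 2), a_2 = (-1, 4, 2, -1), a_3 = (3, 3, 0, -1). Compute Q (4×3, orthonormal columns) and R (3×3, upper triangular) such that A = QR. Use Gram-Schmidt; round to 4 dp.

e_1 = a_1/‖a_1‖ = (-1, -2, 4, 2)/5.0000 = (-0.2000, -0.4000, 0.8000, 0.4000).
r_{12} = e_1·a_2 = -0.2000.
u_2 = a_2 + 0.2000·e_1 = (-1.0400, 3.9200, 2.1600, -0.9200).
‖u_2‖ = 4.6861, so e_2 = (-0.2219, 0.8365, 0.4609, -0.1963).
r_{13} = e_1·a_3 = -2.2000; r_{23} = e_2·a_3 = 2.0401.
u_3 = a_3 + 2.2000·e_1 − 2.0401·e_2 = (3.0128, 0.4135, 0.8197, 0.2805).
‖u_3‖ = 3.1620, so e_3 = (0.9528, 0.1308, 0.2592, 0.0887).

Q = [[-0.2000, -0.2219, 0.9528], [-0.4000, 0.8365, 0.1308], [0.8000, 0.4609, 0.2592], [0.4000, -0.1963, 0.0887]], R = [[5.0000, -0.2000, -2.2000], [0.0000, 4.6861, 2.0401], [0.0000, 0.0000, 3.1620]]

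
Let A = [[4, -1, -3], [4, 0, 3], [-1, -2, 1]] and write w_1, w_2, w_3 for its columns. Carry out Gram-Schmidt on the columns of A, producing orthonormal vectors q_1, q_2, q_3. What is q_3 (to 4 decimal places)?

w_1 = (4, 4, -1); ‖w_1‖ = 5.7446, so q_1 = (0.6963, 0.6963, -0.1741).
q_1·w_2 = 0.6963·(-1) + 0.6963·0 + (-0.1741)·(-2) = -0.3482.
u_2 = w_2 + 0.3482·q_1 = (-0.7576, 0.2424, -2.0606).
‖u_2‖ = 2.2088, so q_2 = (-0.3430, 0.1098, -0.9329).
q_1·w_3 = 0.6963·(-3) + 0.6963·3 + (-0.1741)·1 = -0.1741; q_2·w_3 = (-0.3430)·(-3) + 0.1098·3 + (-0.9329)·1 = 0.4253.
u_3 = w_3 + 0.1741·q_1 − 0.4253·q_2 = (-2.7329, 3.0745, 1.3665).
‖u_3‖ = 4.3346, so q_3 = (-0.6305, 0.7093, 0.3152).

q_3 = (-0.6305, 0.7093, 0.3152)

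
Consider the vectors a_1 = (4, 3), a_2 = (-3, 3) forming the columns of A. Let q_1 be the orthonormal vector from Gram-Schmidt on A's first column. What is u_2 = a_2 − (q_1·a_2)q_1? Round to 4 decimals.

a_1 = (4, 3); ‖a_1‖ = 5.0000, so q_1 = (0.8000, 0.6000).
q_1·a_2 = 0.8000·(-3) + 0.6000·3 = -0.6000.
u_2 = a_2 + 0.6000·q_1 = (-2.5200, 3.3600).

u_2 = (-2.5200, 3.3600)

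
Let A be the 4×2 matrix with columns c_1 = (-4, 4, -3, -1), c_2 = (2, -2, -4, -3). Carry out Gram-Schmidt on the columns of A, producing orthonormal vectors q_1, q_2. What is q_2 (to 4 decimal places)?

q_1 = c_1/‖c_1‖ = (-4, 4, -3, -1)/6.4807 = (-0.6172, 0.6172, -0.4629, -0.1543).
r_{12} = q_1·c_2 = -0.1543.
u_2 = c_2 + 0.1543·q_1 = (1.9048, -1.9048, -4.0714, -3.0238).
‖u_2‖ = 5.7425, so q_2 = (0.3317, -0.3317, -0.7090, -0.5266).

q_2 = (0.3317, -0.3317, -0.7090, -0.5266)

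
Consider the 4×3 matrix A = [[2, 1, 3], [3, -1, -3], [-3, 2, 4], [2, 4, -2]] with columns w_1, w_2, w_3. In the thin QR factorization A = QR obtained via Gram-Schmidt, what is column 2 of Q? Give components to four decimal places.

e_1 = w_1/‖w_1‖ = (2, 3, -3, 2)/5.0990 = (0.3922, 0.5883, -0.5883, 0.3922).
r_{12} = e_1·w_2 = 0.1961.
u_2 = w_2 − 0.1961·e_1 = (0.9231, -1.1154, 2.1154, 3.9231).
‖u_2‖ = 4.6863, so e_2 = (0.1970, -0.2380, 0.4514, 0.8371).

e_2 = (0.1970, -0.2380, 0.4514, 0.8371)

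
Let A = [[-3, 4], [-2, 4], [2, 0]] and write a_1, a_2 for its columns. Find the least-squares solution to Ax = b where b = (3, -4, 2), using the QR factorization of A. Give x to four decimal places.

a_1 = (-3, -2, 2); ‖a_1‖ = 4.1231, so q_1 = (-0.7276, -0.4851, 0.4851).
q_1·a_2 = (-0.7276)·4 + (-0.4851)·4 + 0.4851·0 = -4.8507.
u_2 = a_2 + 4.8507·q_1 = (0.4706, 1.6471, 2.3529).
‖u_2‖ = 2.9104, so q_2 = (0.1617, 0.5659, 0.8085).
Qᵀb = (0.7276, -0.1617).
Back-substitute: x_2 = -0.1617/2.9104 = -0.0556.
x_1 = (0.7276 + 4.8507·(-0.0556))/4.1231 = 0.1111.

x = (0.1111, -0.0556)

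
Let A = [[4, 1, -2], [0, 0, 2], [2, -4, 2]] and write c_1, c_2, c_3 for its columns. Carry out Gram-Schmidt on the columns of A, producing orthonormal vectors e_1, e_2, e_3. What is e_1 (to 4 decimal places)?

e_1 = (0.8944, 0.0000, 0.4472)

c_1 = (4, 0, 2); ‖c_1‖ = 4.4721, so e_1 = (0.8944, 0.0000, 0.4472).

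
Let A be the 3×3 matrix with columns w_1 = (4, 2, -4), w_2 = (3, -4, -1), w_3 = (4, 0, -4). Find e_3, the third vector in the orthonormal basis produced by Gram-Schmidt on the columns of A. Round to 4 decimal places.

e_1 = w_1/‖w_1‖ = (4, 2, -4)/6.0000 = (0.6667, 0.3333, -0.6667).
r_{12} = e_1·w_2 = 1.3333.
u_2 = w_2 − 1.3333·e_1 = (2.1111, -4.4444, -0.1111).
‖u_2‖ = 4.9216, so e_2 = (0.4289, -0.9030, -0.0226).
r_{13} = e_1·w_3 = 5.3333; r_{23} = e_2·w_3 = 1.8061.
u_3 = w_3 − 5.3333·e_1 − 1.8061·e_2 = (-0.3303, -0.1468, -0.4037).
‖u_3‖ = 0.5418, so e_3 = (-0.6096, -0.2709, -0.7450).

e_3 = (-0.6096, -0.2709, -0.7450)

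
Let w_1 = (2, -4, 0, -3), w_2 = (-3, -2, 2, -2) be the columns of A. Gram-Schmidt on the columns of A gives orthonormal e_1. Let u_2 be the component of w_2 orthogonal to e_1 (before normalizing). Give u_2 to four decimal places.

u_2 = (-3.5517, -0.8966, 2.0000, -1.1724)

w_1 = (2, -4, 0, -3); ‖w_1‖ = 5.3852, so e_1 = (0.3714, -0.7428, 0.0000, -0.5571).
e_1·w_2 = 0.3714·(-3) + (-0.7428)·(-2) + 0.0000·2 + (-0.5571)·(-2) = 1.4856.
u_2 = w_2 − 1.4856·e_1 = (-3.5517, -0.8966, 2.0000, -1.1724).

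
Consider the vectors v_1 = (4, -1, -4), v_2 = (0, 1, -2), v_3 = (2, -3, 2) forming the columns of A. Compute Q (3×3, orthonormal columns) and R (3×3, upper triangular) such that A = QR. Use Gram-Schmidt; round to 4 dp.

Q = [[0.6963, -0.4526, -0.5571], [-0.1741, 0.6465, -0.7428], [-0.6963, -0.6142, -0.3714]], R = [[5.7446, 1.2185, 0.5222], [0.0000, 1.8749, -4.0730], [0.0000, 0.0000, 0.3714]]

v_1 = (4, -1, -4); ‖v_1‖ = 5.7446, so q_1 = (0.6963, -0.1741, -0.6963).
q_1·v_2 = 0.6963·0 + (-0.1741)·1 + (-0.6963)·(-2) = 1.2185.
u_2 = v_2 − 1.2185·q_1 = (-0.8485, 1.2121, -1.1515).
‖u_2‖ = 1.8749, so q_2 = (-0.4526, 0.6465, -0.6142).
q_1·v_3 = 0.6963·2 + (-0.1741)·(-3) + (-0.6963)·2 = 0.5222; q_2·v_3 = (-0.4526)·2 + 0.6465·(-3) + (-0.6142)·2 = -4.0730.
u_3 = v_3 − 0.5222·q_1 + 4.0730·q_2 = (-0.2069, -0.2759, -0.1379).
‖u_3‖ = 0.3714, so q_3 = (-0.5571, -0.7428, -0.3714).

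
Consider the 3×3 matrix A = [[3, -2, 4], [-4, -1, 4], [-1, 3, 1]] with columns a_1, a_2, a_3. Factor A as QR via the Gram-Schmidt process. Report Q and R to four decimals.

a_1 = (3, -4, -1); ‖a_1‖ = 5.0990, so e_1 = (0.5883, -0.7845, -0.1961).
e_1·a_2 = 0.5883·(-2) + (-0.7845)·(-1) + (-0.1961)·3 = -0.9806.
u_2 = a_2 + 0.9806·e_1 = (-1.4231, -1.7692, 2.8077).
‖u_2‖ = 3.6109, so e_2 = (-0.3941, -0.4900, 0.7776).
e_1·a_3 = 0.5883·4 + (-0.7845)·4 + (-0.1961)·1 = -0.9806; e_2·a_3 = (-0.3941)·4 + (-0.4900)·4 + 0.7776·1 = -2.7588.
u_3 = a_3 + 0.9806·e_1 + 2.7588·e_2 = (3.4897, 1.8791, 2.9528).
‖u_3‖ = 4.9424, so e_3 = (0.7061, 0.3802, 0.5974).

Q = [[0.5883, -0.3941, 0.7061], [-0.7845, -0.4900, 0.3802], [-0.1961, 0.7776, 0.5974]], R = [[5.0990, -0.9806, -0.9806], [0.0000, 3.6109, -2.7588], [0.0000, 0.0000, 4.9424]]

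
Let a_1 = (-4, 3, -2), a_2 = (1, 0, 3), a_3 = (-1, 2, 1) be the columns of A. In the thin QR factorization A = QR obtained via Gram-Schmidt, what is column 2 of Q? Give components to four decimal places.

q_2 = (-0.1482, 0.4042, 0.9026)

q_1 = a_1/‖a_1‖ = (-4, 3, -2)/5.3852 = (-0.7428, 0.5571, -0.3714).
r_{12} = q_1·a_2 = -1.8570.
u_2 = a_2 + 1.8570·q_1 = (-0.3793, 1.0345, 2.3103).
‖u_2‖ = 2.5596, so q_2 = (-0.1482, 0.4042, 0.9026).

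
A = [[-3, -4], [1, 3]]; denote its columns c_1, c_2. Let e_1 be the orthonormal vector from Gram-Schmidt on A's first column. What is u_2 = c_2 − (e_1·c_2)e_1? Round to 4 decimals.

c_1 = (-3, 1); ‖c_1‖ = 3.1623, so e_1 = (-0.9487, 0.3162).
e_1·c_2 = (-0.9487)·(-4) + 0.3162·3 = 4.7434.
u_2 = c_2 − 4.7434·e_1 = (0.5000, 1.5000).

u_2 = (0.5000, 1.5000)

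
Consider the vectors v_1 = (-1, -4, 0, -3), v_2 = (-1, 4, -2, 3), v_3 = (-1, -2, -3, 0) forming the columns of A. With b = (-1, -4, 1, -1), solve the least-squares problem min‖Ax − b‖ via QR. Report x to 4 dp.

q_1 = v_1/‖v_1‖ = (-1, -4, 0, -3)/5.0990 = (-0.1961, -0.7845, 0.0000, -0.5883).
r_{12} = q_1·v_2 = -4.7068.
u_2 = v_2 + 4.7068·q_1 = (-1.9231, 0.3077, -2.0000, 0.2308).
‖u_2‖ = 2.8011, so q_2 = (-0.6865, 0.1098, -0.7140, 0.0824).
r_{13} = q_1·v_3 = 1.7650; r_{23} = q_2·v_3 = 2.6089.
u_3 = v_3 − 1.7650·q_1 − 2.6089·q_2 = (1.1373, -0.9020, -1.1373, 0.8235).
‖u_3‖ = 2.0195, so q_3 = (0.5631, -0.4466, -0.5631, 0.4078).
Qᵀb = (3.9223, -0.5492, 0.2524).
Back-substitute: x_3 = 0.2524/2.0195 = 0.1250.
x_2 = (-0.5492 − 2.6089·0.1250)/2.8011 = -0.3125.
x_1 = (3.9223 + 4.7068·(-0.3125) − 1.7650·0.1250)/5.0990 = 0.4375.

x = (0.4375, -0.3125, 0.1250)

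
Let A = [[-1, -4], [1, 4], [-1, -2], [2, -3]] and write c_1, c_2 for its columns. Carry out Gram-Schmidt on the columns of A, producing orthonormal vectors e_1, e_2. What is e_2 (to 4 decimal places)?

e_2 = (-0.5246, 0.5246, -0.2186, -0.6339)

c_1 = (-1, 1, -1, 2); ‖c_1‖ = 2.6458, so e_1 = (-0.3780, 0.3780, -0.3780, 0.7559).
e_1·c_2 = (-0.3780)·(-4) + 0.3780·4 + (-0.3780)·(-2) + 0.7559·(-3) = 1.5119.
u_2 = c_2 − 1.5119·e_1 = (-3.4286, 3.4286, -1.4286, -4.1429).
‖u_2‖ = 6.5356, so e_2 = (-0.5246, 0.5246, -0.2186, -0.6339).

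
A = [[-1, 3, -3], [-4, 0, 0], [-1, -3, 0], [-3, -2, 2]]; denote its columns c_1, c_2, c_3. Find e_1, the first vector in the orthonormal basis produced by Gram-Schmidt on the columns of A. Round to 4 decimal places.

e_1 = (-0.1925, -0.7698, -0.1925, -0.5774)

c_1 = (-1, -4, -1, -3); ‖c_1‖ = 5.1962, so e_1 = (-0.1925, -0.7698, -0.1925, -0.5774).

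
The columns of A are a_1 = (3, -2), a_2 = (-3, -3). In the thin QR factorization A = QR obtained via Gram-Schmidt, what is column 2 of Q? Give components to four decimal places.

q_2 = (-0.5547, -0.8321)

q_1 = a_1/‖a_1‖ = (3, -2)/3.6056 = (0.8321, -0.5547).
r_{12} = q_1·a_2 = -0.8321.
u_2 = a_2 + 0.8321·q_1 = (-2.3077, -3.4615).
‖u_2‖ = 4.1603, so q_2 = (-0.5547, -0.8321).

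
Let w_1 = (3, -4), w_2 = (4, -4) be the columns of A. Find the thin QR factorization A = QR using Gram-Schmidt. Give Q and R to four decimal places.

w_1 = (3, -4); ‖w_1‖ = 5.0000, so q_1 = (0.6000, -0.8000).
q_1·w_2 = 0.6000·4 + (-0.8000)·(-4) = 5.6000.
u_2 = w_2 − 5.6000·q_1 = (0.6400, 0.4800).
‖u_2‖ = 0.8000, so q_2 = (0.8000, 0.6000).

Q = [[0.6000, 0.8000], [-0.8000, 0.6000]], R = [[5.0000, 5.6000], [0.0000, 0.8000]]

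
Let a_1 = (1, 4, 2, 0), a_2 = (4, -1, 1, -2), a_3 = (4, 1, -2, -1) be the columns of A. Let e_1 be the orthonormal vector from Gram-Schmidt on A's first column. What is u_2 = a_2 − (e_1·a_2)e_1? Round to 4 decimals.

a_1 = (1, 4, 2, 0); ‖a_1‖ = 4.5826, so e_1 = (0.2182, 0.8729, 0.4364, 0.0000).
e_1·a_2 = 0.2182·4 + 0.8729·(-1) + 0.4364·1 + 0.0000·(-2) = 0.4364.
u_2 = a_2 − 0.4364·e_1 = (3.9048, -1.3810, 0.8095, -2.0000).

u_2 = (3.9048, -1.3810, 0.8095, -2.0000)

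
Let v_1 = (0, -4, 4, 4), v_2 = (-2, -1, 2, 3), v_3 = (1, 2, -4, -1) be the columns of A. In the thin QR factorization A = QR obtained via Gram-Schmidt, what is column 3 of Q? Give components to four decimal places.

v_1 = (0, -4, 4, 4); ‖v_1‖ = 6.9282, so q_1 = (0.0000, -0.5774, 0.5774, 0.5774).
q_1·v_2 = 0.0000·(-2) + (-0.5774)·(-1) + 0.5774·2 + 0.5774·3 = 3.4641.
u_2 = v_2 − 3.4641·q_1 = (-2.0000, 1.0000, 0.0000, 1.0000).
‖u_2‖ = 2.4495, so q_2 = (-0.8165, 0.4082, 0.0000, 0.4082).
q_1·v_3 = 0.0000·1 + (-0.5774)·2 + 0.5774·(-4) + 0.5774·(-1) = -4.0415; q_2·v_3 = (-0.8165)·1 + 0.4082·2 + (0.0000)·(-4) + 0.4082·(-1) = -0.4082.
u_3 = v_3 + 4.0415·q_1 + 0.4082·q_2 = (0.6667, -0.1667, -1.6667, 1.5000).
‖u_3‖ = 2.3452, so q_3 = (0.2843, -0.0711, -0.7107, 0.6396).

q_3 = (0.2843, -0.0711, -0.7107, 0.6396)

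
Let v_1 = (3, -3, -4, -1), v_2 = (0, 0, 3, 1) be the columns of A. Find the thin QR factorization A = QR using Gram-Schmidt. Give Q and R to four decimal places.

Q = [[0.5071, 0.4900], [-0.5071, -0.4900], [-0.6761, 0.6659], [-0.1690, 0.2764]], R = [[5.9161, -2.1974], [0.0000, 2.2741]]

q_1 = v_1/‖v_1‖ = (3, -3, -4, -1)/5.9161 = (0.5071, -0.5071, -0.6761, -0.1690).
r_{12} = q_1·v_2 = -2.1974.
u_2 = v_2 + 2.1974·q_1 = (1.1143, -1.1143, 1.5143, 0.6286).
‖u_2‖ = 2.2741, so q_2 = (0.4900, -0.4900, 0.6659, 0.2764).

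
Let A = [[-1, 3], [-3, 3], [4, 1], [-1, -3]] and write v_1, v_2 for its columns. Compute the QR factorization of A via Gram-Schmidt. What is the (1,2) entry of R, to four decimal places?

r_{12} = -0.9623

v_1 = (-1, -3, 4, -1); ‖v_1‖ = 5.1962, so e_1 = (-0.1925, -0.5774, 0.7698, -0.1925).
r_{12} = e_1·v_2 = -0.9623.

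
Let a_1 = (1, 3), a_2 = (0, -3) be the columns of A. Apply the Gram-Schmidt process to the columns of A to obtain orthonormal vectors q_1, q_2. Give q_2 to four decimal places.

q_2 = (0.9487, -0.3162)

q_1 = a_1/‖a_1‖ = (1, 3)/3.1623 = (0.3162, 0.9487).
r_{12} = q_1·a_2 = -2.8460.
u_2 = a_2 + 2.8460·q_1 = (0.9000, -0.3000).
‖u_2‖ = 0.9487, so q_2 = (0.9487, -0.3162).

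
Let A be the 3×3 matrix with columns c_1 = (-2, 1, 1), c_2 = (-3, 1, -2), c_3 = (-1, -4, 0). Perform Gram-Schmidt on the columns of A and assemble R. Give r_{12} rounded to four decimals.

c_1 = (-2, 1, 1); ‖c_1‖ = 2.4495, so e_1 = (-0.8165, 0.4082, 0.4082).
r_{12} = e_1·c_2 = 2.0412.

r_{12} = 2.0412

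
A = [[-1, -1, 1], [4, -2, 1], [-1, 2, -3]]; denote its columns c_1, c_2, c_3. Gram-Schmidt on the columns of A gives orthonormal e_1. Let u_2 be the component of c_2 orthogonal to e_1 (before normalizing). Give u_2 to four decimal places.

e_1 = c_1/‖c_1‖ = (-1, 4, -1)/4.2426 = (-0.2357, 0.9428, -0.2357).
r_{12} = e_1·c_2 = -2.1213.
u_2 = c_2 + 2.1213·e_1 = (-1.5000, 0.0000, 1.5000).

u_2 = (-1.5000, 0.0000, 1.5000)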